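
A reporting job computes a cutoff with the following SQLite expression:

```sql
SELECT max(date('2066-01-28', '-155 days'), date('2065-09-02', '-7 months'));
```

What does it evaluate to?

date('2066-01-28', '-155 days') → 2065-08-26.
date('2065-09-02', '-7 months') → 2065-02-02.
Later of the two is 2065-08-26.

2065-08-26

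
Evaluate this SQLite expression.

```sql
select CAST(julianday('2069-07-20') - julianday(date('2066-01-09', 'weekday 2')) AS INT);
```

1285

`weekday 2` advances to the next Tuesday; 2066-01-09 is a Saturday, so it moves forward to 2066-01-12.
19 days remain in January 2066 after the 12th (31 − 12).
Full months from February 2066 through June 2069 contribute their day counts.
Then 20 days into July 2069.
Total: 19 + 28 + 31 + 30 + 31 + 30 + 31 + 31 + 30 + 31 + 30 + 31 + 31 + 28 + 31 + 30 + 31 + 30 + 31 + 31 + 30 + 31 + 30 + 31 + 31 + 29 + 31 + 30 + 31 + 30 + 31 + 31 + 30 + 31 + 30 + 31 + 31 + 28 + 31 + 30 + 31 + 30 + 20 = 1285.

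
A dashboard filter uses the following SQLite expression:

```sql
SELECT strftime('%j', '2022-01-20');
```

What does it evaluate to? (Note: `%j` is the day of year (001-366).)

020

Day-of-year for 2022-01-20: days since 2022-01-01 inclusive = 20, zero-padded to 020.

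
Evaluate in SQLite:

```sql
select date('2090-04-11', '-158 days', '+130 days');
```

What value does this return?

Applying '-158 days' to 2090-04-11: counting 158 days back gives 2089-11-04.
Applying '+130 days' to 2089-11-04: counting 130 days forward gives 2090-03-14.

2090-03-14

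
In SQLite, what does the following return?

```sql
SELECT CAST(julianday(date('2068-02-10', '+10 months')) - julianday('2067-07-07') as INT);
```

Adding +10 months to 2068-02-10 gives 2068-12-10.
24 days remain in July 2067 after the 7th (31 − 7).
Full months from August 2067 through November 2068 contribute their day counts.
Then 10 days into December 2068.
Total: 24 + 31 + 30 + 31 + 30 + 31 + 31 + 29 + 31 + 30 + 31 + 30 + 31 + 31 + 30 + 31 + 30 + 10 = 522.

522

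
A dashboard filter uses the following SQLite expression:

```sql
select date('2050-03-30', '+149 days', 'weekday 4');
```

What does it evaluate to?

2050-09-01

Applying '+149 days' to 2050-03-30: counting 149 days forward gives 2050-08-26.
`weekday 4` advances to the next Thursday; 2050-08-26 is a Friday, so it moves forward to 2050-09-01.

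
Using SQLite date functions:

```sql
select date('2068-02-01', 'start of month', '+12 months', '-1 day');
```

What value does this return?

2069-01-31

`start of month` rewinds 2068-02-01 to 2068-02-01.
Adding +12 months to 2068-02-01 gives 2069-02-01.
Going back 1 day from 2069-02-01 reaches 2069-01-31 (last day of January, 31 days).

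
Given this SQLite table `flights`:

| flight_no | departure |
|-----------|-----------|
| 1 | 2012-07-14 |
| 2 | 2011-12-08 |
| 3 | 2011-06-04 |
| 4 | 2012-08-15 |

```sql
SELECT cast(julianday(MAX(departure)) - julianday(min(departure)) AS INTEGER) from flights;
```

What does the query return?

MIN = 2011-06-04, MAX = 2012-08-15.
26 days remain in June 2011 after the 4th (30 − 4).
Full months from July 2011 through July 2012 contribute their day counts.
Then 15 days into August 2012.
Total: 26 + 31 + 31 + 30 + 31 + 30 + 31 + 31 + 29 + 31 + 30 + 31 + 30 + 31 + 15 = 438.

438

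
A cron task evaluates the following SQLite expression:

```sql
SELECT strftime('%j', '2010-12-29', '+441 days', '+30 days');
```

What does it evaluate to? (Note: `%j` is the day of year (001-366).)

First apply '+441 days', '+30 days': 2010-12-29 → 2012-04-13.
Day-of-year for 2012-04-13: days since 2012-01-01 inclusive = 104, zero-padded to 104.

104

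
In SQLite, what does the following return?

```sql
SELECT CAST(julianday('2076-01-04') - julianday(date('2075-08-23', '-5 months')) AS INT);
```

287

Adding -5 months to 2075-08-23 gives 2075-03-23.
8 days remain in March 2075 after the 23rd (31 − 23).
Full months from April 2075 through December 2075 contribute their day counts.
Then 4 days into January 2076.
Total: 8 + 30 + 31 + 30 + 31 + 31 + 30 + 31 + 30 + 31 + 4 = 287.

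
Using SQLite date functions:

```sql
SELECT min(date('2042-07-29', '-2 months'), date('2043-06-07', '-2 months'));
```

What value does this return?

date('2042-07-29', '-2 months') → 2042-05-29.
date('2043-06-07', '-2 months') → 2043-04-07.
Earlier of the two is 2042-05-29.

2042-05-29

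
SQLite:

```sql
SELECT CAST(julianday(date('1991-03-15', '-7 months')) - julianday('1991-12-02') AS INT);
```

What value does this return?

-474

Adding -7 months to 1991-03-15 gives 1990-08-15.
16 days remain in August 1990 after the 15th (31 − 15).
Full months from September 1990 through November 1991 contribute their day counts.
Then 2 days into December 1991.
Total: 16 + 30 + 31 + 30 + 31 + 31 + 28 + 31 + 30 + 31 + 30 + 31 + 31 + 30 + 31 + 30 + 2 = 474.
The subtraction is earlier − later, so the result is −474 → -474.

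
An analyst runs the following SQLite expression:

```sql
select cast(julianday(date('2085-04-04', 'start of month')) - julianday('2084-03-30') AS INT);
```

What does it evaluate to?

`start of month` rewinds 2085-04-04 to 2085-04-01.
1 day remains in March 2084 after the 30th (31 − 30).
Full months from April 2084 through March 2085 contribute their day counts.
Then 1 day into April 2085.
Total: 1 + 30 + 31 + 30 + 31 + 31 + 30 + 31 + 30 + 31 + 31 + 28 + 31 + 1 = 367.

367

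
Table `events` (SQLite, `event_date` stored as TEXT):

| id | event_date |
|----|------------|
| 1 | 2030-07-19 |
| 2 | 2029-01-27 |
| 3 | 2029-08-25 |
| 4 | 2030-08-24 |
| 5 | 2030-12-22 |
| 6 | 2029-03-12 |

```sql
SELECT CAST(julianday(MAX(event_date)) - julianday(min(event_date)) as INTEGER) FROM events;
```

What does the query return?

MIN = 2029-01-27, MAX = 2030-12-22.
4 days remain in January 2029 after the 27th (31 − 27).
Full months from February 2029 through November 2030 contribute their day counts.
Then 22 days into December 2030.
Total: 4 + 28 + 31 + 30 + 31 + 30 + 31 + 31 + 30 + 31 + 30 + 31 + 31 + 28 + 31 + 30 + 31 + 30 + 31 + 31 + 30 + 31 + 30 + 22 = 694.

694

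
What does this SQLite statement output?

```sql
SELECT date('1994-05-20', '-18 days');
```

Going back 18 days within May lands on 1994-05-02.

1994-05-02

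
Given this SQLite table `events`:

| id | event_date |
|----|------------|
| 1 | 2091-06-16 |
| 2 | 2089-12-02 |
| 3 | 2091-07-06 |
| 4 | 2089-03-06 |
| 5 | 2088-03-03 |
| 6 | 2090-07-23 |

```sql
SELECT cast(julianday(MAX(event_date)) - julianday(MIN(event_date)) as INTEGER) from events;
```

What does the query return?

1220

MIN = 2088-03-03, MAX = 2091-07-06.
28 days remain in March 2088 after the 3rd (31 − 3).
Full months from April 2088 through June 2091 contribute their day counts.
Then 6 days into July 2091.
Total: 28 + 30 + 31 + 30 + 31 + 31 + 30 + 31 + 30 + 31 + 31 + 28 + 31 + 30 + 31 + 30 + 31 + 31 + 30 + 31 + 30 + 31 + 31 + 28 + 31 + 30 + 31 + 30 + 31 + 31 + 30 + 31 + 30 + 31 + 31 + 28 + 31 + 30 + 31 + 30 + 6 = 1220.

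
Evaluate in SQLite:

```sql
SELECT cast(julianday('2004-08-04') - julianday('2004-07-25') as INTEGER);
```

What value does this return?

6 days remain in July 2004 after the 25th (31 − 25).
Then 4 days into August 2004.
Total: 6 + 4 = 10.

10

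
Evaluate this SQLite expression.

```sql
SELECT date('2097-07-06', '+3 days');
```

2097-07-09

Advancing 3 more days within July lands on 2097-07-09.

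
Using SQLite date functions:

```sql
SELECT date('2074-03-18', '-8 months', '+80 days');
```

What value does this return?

2073-10-06

Adding -8 months to 2074-03-18 gives 2073-07-18.
Applying '+80 days' to 2073-07-18: counting 80 days forward gives 2073-10-06.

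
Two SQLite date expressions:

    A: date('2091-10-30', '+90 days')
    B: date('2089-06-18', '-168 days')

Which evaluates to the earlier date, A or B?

B

A = 2092-01-28.
B = 2089-01-01.
B is earlier.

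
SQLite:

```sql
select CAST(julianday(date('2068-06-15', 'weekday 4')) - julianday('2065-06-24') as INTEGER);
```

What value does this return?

1093

`weekday 4` advances to the next Thursday; 2068-06-15 is a Friday, so it moves forward to 2068-06-21.
6 days remain in June 2065 after the 24th (30 − 24).
Full months from July 2065 through May 2068 contribute their day counts.
Then 21 days into June 2068.
Total: 6 + 31 + 31 + 30 + 31 + 30 + 31 + 31 + 28 + 31 + 30 + 31 + 30 + 31 + 31 + 30 + 31 + 30 + 31 + 31 + 28 + 31 + 30 + 31 + 30 + 31 + 31 + 30 + 31 + 30 + 31 + 31 + 29 + 31 + 30 + 31 + 21 = 1093.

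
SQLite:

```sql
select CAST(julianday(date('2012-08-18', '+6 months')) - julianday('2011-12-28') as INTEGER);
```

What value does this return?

Adding +6 months to 2012-08-18 gives 2013-02-18.
3 days remain in December 2011 after the 28th (31 − 28).
Full months from January 2012 through January 2013 contribute their day counts.
Then 18 days into February 2013.
Total: 3 + 31 + 29 + 31 + 30 + 31 + 30 + 31 + 31 + 30 + 31 + 30 + 31 + 31 + 18 = 418.

418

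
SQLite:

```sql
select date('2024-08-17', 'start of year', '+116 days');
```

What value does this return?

`start of year` rewinds 2024-08-17 to 2024-01-01.
Applying '+116 days' to 2024-01-01: counting 116 days forward gives 2024-04-26.

2024-04-26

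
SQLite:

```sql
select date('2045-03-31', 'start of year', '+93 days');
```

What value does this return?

2045-04-04

`start of year` rewinds 2045-03-31 to 2045-01-01.
Applying '+93 days' to 2045-01-01: counting 93 days forward gives 2045-04-04.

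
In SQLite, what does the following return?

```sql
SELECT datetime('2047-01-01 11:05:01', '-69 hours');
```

2046-12-29 14:05:01

-69 hours from 2047-01-01 11:05:01 is 2046-12-29 14:05:01 (crosses midnight).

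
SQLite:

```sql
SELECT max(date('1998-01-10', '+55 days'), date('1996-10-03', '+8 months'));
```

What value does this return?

1998-03-06

date('1998-01-10', '+55 days') → 1998-03-06.
date('1996-10-03', '+8 months') → 1997-06-03.
Later of the two is 1998-03-06.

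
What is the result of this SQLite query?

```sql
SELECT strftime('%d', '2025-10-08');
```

`%d` extracts the 2-digit day of month: 08.

08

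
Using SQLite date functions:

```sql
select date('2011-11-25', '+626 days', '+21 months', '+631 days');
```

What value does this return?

Applying '+626 days' to 2011-11-25: counting 626 days forward gives 2013-08-12.
Adding +21 months to 2013-08-12 gives 2015-05-12.
Applying '+631 days' to 2015-05-12: counting 631 days forward gives 2017-02-01.

2017-02-01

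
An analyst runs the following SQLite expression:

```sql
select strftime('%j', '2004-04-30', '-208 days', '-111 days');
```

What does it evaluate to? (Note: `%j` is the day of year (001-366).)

First apply '-208 days', '-111 days': 2004-04-30 → 2003-06-16.
Day-of-year for 2003-06-16: days since 2003-01-01 inclusive = 167, zero-padded to 167.

167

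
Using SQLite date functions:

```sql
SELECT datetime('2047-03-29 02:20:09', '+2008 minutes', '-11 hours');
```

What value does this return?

2008 minutes = 33h 28m; +2008 minutes from 2047-03-29 02:20:09 is 2047-03-30 11:48:09 (crosses midnight).
-11 hours from 2047-03-30 11:48:09 is 2047-03-30 00:48:09.

2047-03-30 00:48:09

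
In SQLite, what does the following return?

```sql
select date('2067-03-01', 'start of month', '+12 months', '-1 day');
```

2068-02-29

`start of month` rewinds 2067-03-01 to 2067-03-01.
Adding +12 months to 2067-03-01 gives 2068-03-01.
Going back 1 day from 2068-03-01 reaches 2068-02-29 (last day of February, 29 days).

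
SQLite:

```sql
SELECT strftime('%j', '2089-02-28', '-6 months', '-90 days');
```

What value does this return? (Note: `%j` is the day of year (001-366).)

151

First apply '-6 months', '-90 days': 2089-02-28 → 2088-05-30.
Day-of-year for 2088-05-30: days since 2088-01-01 inclusive = 151, zero-padded to 151.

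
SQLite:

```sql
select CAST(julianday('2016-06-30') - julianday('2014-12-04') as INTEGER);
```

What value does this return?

574

27 days remain in December 2014 after the 4th (31 − 4).
Full months from January 2015 through May 2016 contribute their day counts.
Then 30 days into June 2016.
Total: 27 + 31 + 28 + 31 + 30 + 31 + 30 + 31 + 31 + 30 + 31 + 30 + 31 + 31 + 29 + 31 + 30 + 31 + 30 = 574.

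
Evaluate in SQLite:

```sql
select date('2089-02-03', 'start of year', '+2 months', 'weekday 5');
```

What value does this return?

2089-03-04

`start of year` rewinds 2089-02-03 to 2089-01-01.
Adding +2 months to 2089-01-01 gives 2089-03-01.
`weekday 5` advances to the next Friday; 2089-03-01 is a Tuesday, so it moves forward to 2089-03-04.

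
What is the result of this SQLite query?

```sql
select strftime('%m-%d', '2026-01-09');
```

01-09

`%m-%d` extracts the month-day: 01-09.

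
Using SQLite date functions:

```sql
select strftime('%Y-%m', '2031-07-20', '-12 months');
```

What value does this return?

First apply '-12 months': 2031-07-20 → 2030-07-20.
`%Y-%m` extracts the year-month: 2030-07.

2030-07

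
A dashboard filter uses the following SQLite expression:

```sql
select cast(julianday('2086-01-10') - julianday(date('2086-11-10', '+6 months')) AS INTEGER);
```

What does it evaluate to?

Adding +6 months to 2086-11-10 gives 2087-05-10.
21 days remain in January 2086 after the 10th (31 − 10).
Full months from February 2086 through April 2087 contribute their day counts.
Then 10 days into May 2087.
Total: 21 + 28 + 31 + 30 + 31 + 30 + 31 + 31 + 30 + 31 + 30 + 31 + 31 + 28 + 31 + 30 + 10 = 485.
The subtraction is earlier − later, so the result is −485 → -485.

-485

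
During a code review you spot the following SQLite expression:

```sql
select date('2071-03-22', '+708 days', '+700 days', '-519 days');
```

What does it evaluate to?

2073-08-27

Applying '+708 days' to 2071-03-22: counting 708 days forward gives 2073-02-27.
Applying '+700 days' to 2073-02-27: counting 700 days forward gives 2075-01-28.
Applying '-519 days' to 2075-01-28: counting 519 days back gives 2073-08-27.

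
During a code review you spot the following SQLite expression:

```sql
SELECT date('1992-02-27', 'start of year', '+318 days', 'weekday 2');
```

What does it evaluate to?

1992-11-17

`start of year` rewinds 1992-02-27 to 1992-01-01.
Applying '+318 days' to 1992-01-01: counting 318 days forward gives 1992-11-14.
`weekday 2` advances to the next Tuesday; 1992-11-14 is a Saturday, so it moves forward to 1992-11-17.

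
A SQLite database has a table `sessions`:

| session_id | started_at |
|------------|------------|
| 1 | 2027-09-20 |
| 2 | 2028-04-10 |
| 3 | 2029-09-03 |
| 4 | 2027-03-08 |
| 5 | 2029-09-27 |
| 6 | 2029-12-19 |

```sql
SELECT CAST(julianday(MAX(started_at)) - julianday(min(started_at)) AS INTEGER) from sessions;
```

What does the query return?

MIN = 2027-03-08, MAX = 2029-12-19.
23 days remain in March 2027 after the 8th (31 − 8).
Full months from April 2027 through November 2029 contribute their day counts.
Then 19 days into December 2029.
Total: 23 + 30 + 31 + 30 + 31 + 31 + 30 + 31 + 30 + 31 + 31 + 29 + 31 + 30 + 31 + 30 + 31 + 31 + 30 + 31 + 30 + 31 + 31 + 28 + 31 + 30 + 31 + 30 + 31 + 31 + 30 + 31 + 30 + 19 = 1017.

1017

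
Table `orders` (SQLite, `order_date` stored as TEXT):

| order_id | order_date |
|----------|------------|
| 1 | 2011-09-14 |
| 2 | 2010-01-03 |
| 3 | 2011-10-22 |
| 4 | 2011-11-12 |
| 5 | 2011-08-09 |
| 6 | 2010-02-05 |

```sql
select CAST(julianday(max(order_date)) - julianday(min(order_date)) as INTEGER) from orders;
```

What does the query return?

678

MIN = 2010-01-03, MAX = 2011-11-12.
28 days remain in January 2010 after the 3rd (31 − 3).
Full months from February 2010 through October 2011 contribute their day counts.
Then 12 days into November 2011.
Total: 28 + 28 + 31 + 30 + 31 + 30 + 31 + 31 + 30 + 31 + 30 + 31 + 31 + 28 + 31 + 30 + 31 + 30 + 31 + 31 + 30 + 31 + 12 = 678.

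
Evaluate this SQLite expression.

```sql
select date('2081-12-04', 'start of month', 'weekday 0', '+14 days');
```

`start of month` rewinds 2081-12-04 to 2081-12-01.
`weekday 0` advances to the next Sunday; 2081-12-01 is a Monday, so it moves forward to 2081-12-07.
Advancing 14 more days within December lands on 2081-12-21.

2081-12-21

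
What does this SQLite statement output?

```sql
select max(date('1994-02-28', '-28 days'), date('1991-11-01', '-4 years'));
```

date('1994-02-28', '-28 days') → 1994-01-31.
date('1991-11-01', '-4 years') → 1987-11-01.
Later of the two is 1994-01-31.

1994-01-31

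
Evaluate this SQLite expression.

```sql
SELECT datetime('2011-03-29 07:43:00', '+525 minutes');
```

2011-03-29 16:28:00

525 minutes = 8h 45m; +525 minutes from 2011-03-29 07:43:00 is 2011-03-29 16:28:00.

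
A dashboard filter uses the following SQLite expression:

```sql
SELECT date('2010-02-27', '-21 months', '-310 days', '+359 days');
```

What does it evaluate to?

Adding -21 months to 2010-02-27 gives 2008-05-27.
Applying '-310 days' to 2008-05-27: counting 310 days back gives 2007-07-22.
Applying '+359 days' to 2007-07-22: counting 359 days forward gives 2008-07-15.

2008-07-15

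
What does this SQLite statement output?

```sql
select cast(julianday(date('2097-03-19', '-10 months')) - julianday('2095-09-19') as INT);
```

243

Adding -10 months to 2097-03-19 gives 2096-05-19.
11 days remain in September 2095 after the 19th (30 − 19).
Full months from October 2095 through April 2096 contribute their day counts.
Then 19 days into May 2096.
Total: 11 + 31 + 30 + 31 + 31 + 29 + 31 + 30 + 19 = 243.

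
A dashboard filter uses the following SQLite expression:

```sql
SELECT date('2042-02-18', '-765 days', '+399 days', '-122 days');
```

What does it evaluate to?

2040-10-18

Applying '-765 days' to 2042-02-18: counting 765 days back gives 2040-01-15.
Applying '+399 days' to 2040-01-15: counting 399 days forward gives 2041-02-17.
Applying '-122 days' to 2041-02-17: counting 122 days back gives 2040-10-18.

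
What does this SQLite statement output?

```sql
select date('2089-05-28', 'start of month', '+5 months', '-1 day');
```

2089-09-30

`start of month` rewinds 2089-05-28 to 2089-05-01.
Adding +5 months to 2089-05-01 gives 2089-10-01.
Going back 1 day from 2089-10-01 reaches 2089-09-30 (last day of September, 30 days).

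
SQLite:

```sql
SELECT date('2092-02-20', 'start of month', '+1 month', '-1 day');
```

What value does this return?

2092-02-29

`start of month` rewinds 2092-02-20 to 2092-02-01.
Adding +1 month to 2092-02-01 gives 2092-03-01.
Going back 1 day from 2092-03-01 reaches 2092-02-29 (last day of February, 29 days).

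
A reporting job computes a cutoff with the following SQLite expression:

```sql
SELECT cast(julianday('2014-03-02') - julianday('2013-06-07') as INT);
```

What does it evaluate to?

23 days remain in June 2013 after the 7th (30 − 7).
Full months from July 2013 through February 2014 contribute their day counts.
Then 2 days into March 2014.
Total: 23 + 31 + 31 + 30 + 31 + 30 + 31 + 31 + 28 + 2 = 268.

268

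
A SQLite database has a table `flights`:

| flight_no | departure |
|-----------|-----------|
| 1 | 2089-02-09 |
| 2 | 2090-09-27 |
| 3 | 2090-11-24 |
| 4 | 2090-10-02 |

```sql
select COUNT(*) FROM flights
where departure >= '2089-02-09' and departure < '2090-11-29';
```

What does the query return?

Rows in [2089-02-09, 2090-11-29): 2089-02-09, 2090-09-27, 2090-11-24, 2090-10-02 → 4 rows.

4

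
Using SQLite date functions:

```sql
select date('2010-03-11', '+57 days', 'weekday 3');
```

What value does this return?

2010-05-12

Applying '+57 days' to 2010-03-11: counting 57 days forward gives 2010-05-07.
`weekday 3` advances to the next Wednesday; 2010-05-07 is a Friday, so it moves forward to 2010-05-12.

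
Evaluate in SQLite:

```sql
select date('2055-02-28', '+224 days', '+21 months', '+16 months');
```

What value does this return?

2058-11-10

Applying '+224 days' to 2055-02-28: counting 224 days forward gives 2055-10-10.
Adding +21 months to 2055-10-10 gives 2057-07-10.
Adding +16 months to 2057-07-10 gives 2058-11-10.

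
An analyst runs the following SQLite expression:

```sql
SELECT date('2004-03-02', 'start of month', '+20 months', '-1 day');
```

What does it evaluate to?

2005-10-31

`start of month` rewinds 2004-03-02 to 2004-03-01.
Adding +20 months to 2004-03-01 gives 2005-11-01.
Going back 1 day from 2005-11-01 reaches 2005-10-31 (last day of October, 31 days).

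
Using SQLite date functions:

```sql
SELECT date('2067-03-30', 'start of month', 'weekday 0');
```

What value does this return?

2067-03-06

`start of month` rewinds 2067-03-30 to 2067-03-01.
`weekday 0` advances to the next Sunday; 2067-03-01 is a Tuesday, so it moves forward to 2067-03-06.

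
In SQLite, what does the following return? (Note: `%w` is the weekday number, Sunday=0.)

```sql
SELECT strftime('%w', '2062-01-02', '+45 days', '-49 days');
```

4

First apply '+45 days', '-49 days': 2062-01-02 → 2061-12-29.
2061-12-29 is a Thursday; with Sunday=0 that is 4.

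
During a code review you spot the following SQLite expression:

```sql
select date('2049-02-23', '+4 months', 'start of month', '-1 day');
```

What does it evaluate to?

2049-05-31

Adding +4 months to 2049-02-23 gives 2049-06-23.
`start of month` rewinds 2049-06-23 to 2049-06-01.
Going back 1 day from 2049-06-01 reaches 2049-05-31 (last day of May, 31 days).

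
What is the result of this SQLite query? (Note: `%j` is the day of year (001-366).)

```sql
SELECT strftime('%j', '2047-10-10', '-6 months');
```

100

First apply '-6 months': 2047-10-10 → 2047-04-10.
Day-of-year for 2047-04-10: days since 2047-01-01 inclusive = 100, zero-padded to 100.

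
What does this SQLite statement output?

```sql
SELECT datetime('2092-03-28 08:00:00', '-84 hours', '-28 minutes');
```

2092-03-24 19:32:00

-84 hours from 2092-03-28 08:00:00 is 2092-03-24 20:00:00 (crosses midnight).
-28 minutes from 2092-03-24 20:00:00 is 2092-03-24 19:32:00.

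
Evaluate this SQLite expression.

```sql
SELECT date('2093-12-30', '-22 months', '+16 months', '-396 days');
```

2092-05-31

Adding -22 months to 2093-12-30 targets 2092-02-30. February 2092 has only 29 days, so SQLite normalizes the 1-day overflow forward to 2092-03-01.
Adding +16 months to 2092-03-01 gives 2093-07-01.
Applying '-396 days' to 2093-07-01: counting 396 days back gives 2092-05-31.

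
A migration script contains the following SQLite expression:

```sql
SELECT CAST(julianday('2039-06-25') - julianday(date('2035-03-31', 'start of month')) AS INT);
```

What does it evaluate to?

`start of month` rewinds 2035-03-31 to 2035-03-01.
30 days remain in March 2035 after the 1st (31 − 1).
Full months from April 2035 through May 2039 contribute their day counts.
Then 25 days into June 2039.
Total: 30 + 30 + 31 + 30 + 31 + 31 + 30 + 31 + 30 + 31 + 31 + 29 + 31 + 30 + 31 + 30 + 31 + 31 + 30 + 31 + 30 + 31 + 31 + 28 + 31 + 30 + 31 + 30 + 31 + 31 + 30 + 31 + 30 + 31 + 31 + 28 + 31 + 30 + 31 + 30 + 31 + 31 + 30 + 31 + 30 + 31 + 31 + 28 + 31 + 30 + 31 + 25 = 1577.

1577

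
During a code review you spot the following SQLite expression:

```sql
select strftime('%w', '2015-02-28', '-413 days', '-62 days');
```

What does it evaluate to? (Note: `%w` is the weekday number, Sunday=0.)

First apply '-413 days', '-62 days': 2015-02-28 → 2013-11-10.
2013-11-10 is a Sunday; with Sunday=0 that is 0.

0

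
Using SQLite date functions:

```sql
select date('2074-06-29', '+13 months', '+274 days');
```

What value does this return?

Adding +13 months to 2074-06-29 gives 2075-07-29.
Applying '+274 days' to 2075-07-29: counting 274 days forward gives 2076-04-28.

2076-04-28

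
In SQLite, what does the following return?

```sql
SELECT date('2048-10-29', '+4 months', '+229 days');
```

Adding +4 months to 2048-10-29 targets 2049-02-29. February 2049 has only 28 days, so SQLite normalizes the 1-day overflow forward to 2049-03-01.
Applying '+229 days' to 2049-03-01: counting 229 days forward gives 2049-10-16.

2049-10-16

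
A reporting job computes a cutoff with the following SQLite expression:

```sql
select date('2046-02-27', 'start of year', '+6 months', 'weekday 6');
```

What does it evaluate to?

2046-07-07

`start of year` rewinds 2046-02-27 to 2046-01-01.
Adding +6 months to 2046-01-01 gives 2046-07-01.
`weekday 6` advances to the next Saturday; 2046-07-01 is a Sunday, so it moves forward to 2046-07-07.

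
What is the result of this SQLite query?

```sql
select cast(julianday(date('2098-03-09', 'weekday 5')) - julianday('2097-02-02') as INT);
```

`weekday 5` advances to the next Friday; 2098-03-09 is a Sunday, so it moves forward to 2098-03-14.
26 days remain in February 2097 after the 2nd (28 − 2).
Full months from March 2097 through February 2098 contribute their day counts.
Then 14 days into March 2098.
Total: 26 + 31 + 30 + 31 + 30 + 31 + 31 + 30 + 31 + 30 + 31 + 31 + 28 + 14 = 405.

405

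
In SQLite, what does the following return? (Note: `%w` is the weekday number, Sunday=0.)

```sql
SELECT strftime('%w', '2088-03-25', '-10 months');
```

First apply '-10 months': 2088-03-25 → 2087-05-25.
2087-05-25 is a Sunday; with Sunday=0 that is 0.

0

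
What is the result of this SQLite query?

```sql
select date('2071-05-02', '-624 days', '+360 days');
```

2070-08-11

Applying '-624 days' to 2071-05-02: counting 624 days back gives 2069-08-16.
Applying '+360 days' to 2069-08-16: counting 360 days forward gives 2070-08-11.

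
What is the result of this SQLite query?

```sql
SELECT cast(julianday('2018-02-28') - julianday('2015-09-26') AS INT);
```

886

4 days remain in September 2015 after the 26th (30 − 26).
Full months from October 2015 through January 2018 contribute their day counts.
Then 28 days into February 2018.
Total: 4 + 31 + 30 + 31 + 31 + 29 + 31 + 30 + 31 + 30 + 31 + 31 + 30 + 31 + 30 + 31 + 31 + 28 + 31 + 30 + 31 + 30 + 31 + 31 + 30 + 31 + 30 + 31 + 31 + 28 = 886.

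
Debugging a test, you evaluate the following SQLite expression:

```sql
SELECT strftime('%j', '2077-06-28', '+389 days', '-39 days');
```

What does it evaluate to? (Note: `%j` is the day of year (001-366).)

164

First apply '+389 days', '-39 days': 2077-06-28 → 2078-06-13.
Day-of-year for 2078-06-13: days since 2078-01-01 inclusive = 164, zero-padded to 164.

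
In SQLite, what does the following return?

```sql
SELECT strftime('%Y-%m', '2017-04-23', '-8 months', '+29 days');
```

First apply '-8 months', '+29 days': 2017-04-23 → 2016-09-21.
`%Y-%m` extracts the year-month: 2016-09.

2016-09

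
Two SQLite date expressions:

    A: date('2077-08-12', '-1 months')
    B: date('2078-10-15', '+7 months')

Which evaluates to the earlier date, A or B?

A = 2077-07-12.
B = 2079-05-15.
A is earlier.

A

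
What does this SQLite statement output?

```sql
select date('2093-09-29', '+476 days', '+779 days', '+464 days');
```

Applying '+476 days' to 2093-09-29: counting 476 days forward gives 2095-01-18.
Applying '+779 days' to 2095-01-18: counting 779 days forward gives 2097-03-07.
Applying '+464 days' to 2097-03-07: counting 464 days forward gives 2098-06-14.

2098-06-14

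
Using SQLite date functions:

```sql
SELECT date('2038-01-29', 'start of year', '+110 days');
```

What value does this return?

`start of year` rewinds 2038-01-29 to 2038-01-01.
Applying '+110 days' to 2038-01-01: counting 110 days forward gives 2038-04-21.

2038-04-21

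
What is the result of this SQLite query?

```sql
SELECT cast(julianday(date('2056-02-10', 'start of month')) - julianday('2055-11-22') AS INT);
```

71

`start of month` rewinds 2056-02-10 to 2056-02-01.
8 days remain in November 2055 after the 22nd (30 − 22).
December 2055: 31 days.
January 2056: 31 days.
Then 1 day into February 2056.
Total: 8 + 31 + 31 + 1 = 71.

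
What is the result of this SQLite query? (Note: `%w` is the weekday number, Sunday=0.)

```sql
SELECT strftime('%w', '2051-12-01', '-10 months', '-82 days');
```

First apply '-10 months', '-82 days': 2051-12-01 → 2050-11-11.
2050-11-11 is a Friday; with Sunday=0 that is 5.

5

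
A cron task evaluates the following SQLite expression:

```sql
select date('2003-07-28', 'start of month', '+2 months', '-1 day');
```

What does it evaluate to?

2003-08-31

`start of month` rewinds 2003-07-28 to 2003-07-01.
Adding +2 months to 2003-07-01 gives 2003-09-01.
Going back 1 day from 2003-09-01 reaches 2003-08-31 (last day of August, 31 days).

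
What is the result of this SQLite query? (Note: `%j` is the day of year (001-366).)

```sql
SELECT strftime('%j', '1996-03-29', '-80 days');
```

First apply '-80 days': 1996-03-29 → 1996-01-09.
Day-of-year for 1996-01-09: days since 1996-01-01 inclusive = 9, zero-padded to 009.

009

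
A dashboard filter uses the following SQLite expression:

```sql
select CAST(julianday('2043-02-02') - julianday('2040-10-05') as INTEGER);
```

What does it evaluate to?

850

26 days remain in October 2040 after the 5th (31 − 5).
Full months from November 2040 through January 2043 contribute their day counts.
Then 2 days into February 2043.
Total: 26 + 30 + 31 + 31 + 28 + 31 + 30 + 31 + 30 + 31 + 31 + 30 + 31 + 30 + 31 + 31 + 28 + 31 + 30 + 31 + 30 + 31 + 31 + 30 + 31 + 30 + 31 + 31 + 2 = 850.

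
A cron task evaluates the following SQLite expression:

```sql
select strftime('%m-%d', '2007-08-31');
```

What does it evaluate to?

08-31

`%m-%d` extracts the month-day: 08-31.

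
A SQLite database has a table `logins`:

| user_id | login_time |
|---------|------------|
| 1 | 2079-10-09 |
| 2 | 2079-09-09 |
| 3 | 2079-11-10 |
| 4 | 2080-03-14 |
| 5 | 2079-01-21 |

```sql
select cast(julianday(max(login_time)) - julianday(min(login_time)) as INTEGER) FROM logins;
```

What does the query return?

MIN = 2079-01-21, MAX = 2080-03-14.
10 days remain in January 2079 after the 21st (31 − 21).
Full months from February 2079 through February 2080 contribute their day counts.
Then 14 days into March 2080.
Total: 10 + 28 + 31 + 30 + 31 + 30 + 31 + 31 + 30 + 31 + 30 + 31 + 31 + 29 + 14 = 418.

418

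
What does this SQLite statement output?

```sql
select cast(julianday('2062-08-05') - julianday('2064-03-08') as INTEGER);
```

-581

26 days remain in August 2062 after the 5th (31 − 5).
Full months from September 2062 through February 2064 contribute their day counts.
Then 8 days into March 2064.
Total: 26 + 30 + 31 + 30 + 31 + 31 + 28 + 31 + 30 + 31 + 30 + 31 + 31 + 30 + 31 + 30 + 31 + 31 + 29 + 8 = 581.
The subtraction is earlier − later, so the result is −581 → -581.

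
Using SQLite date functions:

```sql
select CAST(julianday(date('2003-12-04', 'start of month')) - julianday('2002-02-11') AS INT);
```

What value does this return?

658

`start of month` rewinds 2003-12-04 to 2003-12-01.
17 days remain in February 2002 after the 11th (28 − 11).
Full months from March 2002 through November 2003 contribute their day counts.
Then 1 day into December 2003.
Total: 17 + 31 + 30 + 31 + 30 + 31 + 31 + 30 + 31 + 30 + 31 + 31 + 28 + 31 + 30 + 31 + 30 + 31 + 31 + 30 + 31 + 30 + 1 = 658.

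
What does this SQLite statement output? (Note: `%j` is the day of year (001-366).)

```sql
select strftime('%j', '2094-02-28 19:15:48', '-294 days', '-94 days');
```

First apply '-294 days', '-94 days': 2094-02-28 19:15:48 → 2093-02-05 19:15:48.
Day-of-year for 2093-02-05: days since 2093-01-01 inclusive = 36, zero-padded to 036.

036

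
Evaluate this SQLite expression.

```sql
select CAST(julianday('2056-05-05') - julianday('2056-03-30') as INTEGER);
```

1 day remains in March 2056 after the 30th (31 − 30).
April 2056: 30 days.
Then 5 days into May 2056.
Total: 1 + 30 + 5 = 36.

36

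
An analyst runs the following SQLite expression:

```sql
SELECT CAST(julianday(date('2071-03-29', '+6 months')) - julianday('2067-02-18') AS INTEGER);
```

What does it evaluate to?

1684

Adding +6 months to 2071-03-29 gives 2071-09-29.
10 days remain in February 2067 after the 18th (28 − 18).
Full months from March 2067 through August 2071 contribute their day counts.
Then 29 days into September 2071.
Total: 10 + 31 + 30 + 31 + 30 + 31 + 31 + 30 + 31 + 30 + 31 + 31 + 29 + 31 + 30 + 31 + 30 + 31 + 31 + 30 + 31 + 30 + 31 + 31 + 28 + 31 + 30 + 31 + 30 + 31 + 31 + 30 + 31 + 30 + 31 + 31 + 28 + 31 + 30 + 31 + 30 + 31 + 31 + 30 + 31 + 30 + 31 + 31 + 28 + 31 + 30 + 31 + 30 + 31 + 31 + 29 = 1684.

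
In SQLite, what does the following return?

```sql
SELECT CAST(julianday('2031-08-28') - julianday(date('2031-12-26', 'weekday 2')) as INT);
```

-124

`weekday 2` advances to the next Tuesday; 2031-12-26 is a Friday, so it moves forward to 2031-12-30.
3 days remain in August 2031 after the 28th (31 − 28).
September 2031: 30 days.
October 2031: 31 days.
November 2031: 30 days.
Then 30 days into December 2031.
Total: 3 + 30 + 31 + 30 + 30 = 124.
The subtraction is earlier − later, so the result is −124 → -124.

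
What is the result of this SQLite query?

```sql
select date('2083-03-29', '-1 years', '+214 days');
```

2082-10-29

Adding -1 year to 2083-03-29 gives 2082-03-29.
Applying '+214 days' to 2082-03-29: counting 214 days forward gives 2082-10-29.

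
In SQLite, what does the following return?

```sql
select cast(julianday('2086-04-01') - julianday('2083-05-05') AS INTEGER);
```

26 days remain in May 2083 after the 5th (31 − 5).
Full months from June 2083 through March 2086 contribute their day counts.
Then 1 day into April 2086.
Total: 26 + 30 + 31 + 31 + 30 + 31 + 30 + 31 + 31 + 29 + 31 + 30 + 31 + 30 + 31 + 31 + 30 + 31 + 30 + 31 + 31 + 28 + 31 + 30 + 31 + 30 + 31 + 31 + 30 + 31 + 30 + 31 + 31 + 28 + 31 + 1 = 1062.

1062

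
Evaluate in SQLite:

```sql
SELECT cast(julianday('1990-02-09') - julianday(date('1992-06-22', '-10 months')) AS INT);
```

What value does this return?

-559

Adding -10 months to 1992-06-22 gives 1991-08-22.
19 days remain in February 1990 after the 9th (28 − 9).
Full months from March 1990 through July 1991 contribute their day counts.
Then 22 days into August 1991.
Total: 19 + 31 + 30 + 31 + 30 + 31 + 31 + 30 + 31 + 30 + 31 + 31 + 28 + 31 + 30 + 31 + 30 + 31 + 22 = 559.
The subtraction is earlier − later, so the result is −559 → -559.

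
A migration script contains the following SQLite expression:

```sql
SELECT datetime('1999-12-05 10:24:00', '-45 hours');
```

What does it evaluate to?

1999-12-03 13:24:00

-45 hours from 1999-12-05 10:24:00 is 1999-12-03 13:24:00 (crosses midnight).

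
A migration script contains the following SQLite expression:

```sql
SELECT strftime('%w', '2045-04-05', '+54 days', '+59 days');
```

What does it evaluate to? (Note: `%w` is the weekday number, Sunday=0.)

4

First apply '+54 days', '+59 days': 2045-04-05 → 2045-07-27.
2045-07-27 is a Thursday; with Sunday=0 that is 4.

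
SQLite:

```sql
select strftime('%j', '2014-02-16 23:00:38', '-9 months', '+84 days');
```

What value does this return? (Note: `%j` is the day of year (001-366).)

First apply '-9 months', '+84 days': 2014-02-16 23:00:38 → 2013-08-08 23:00:38.
Day-of-year for 2013-08-08: days since 2013-01-01 inclusive = 220, zero-padded to 220.

220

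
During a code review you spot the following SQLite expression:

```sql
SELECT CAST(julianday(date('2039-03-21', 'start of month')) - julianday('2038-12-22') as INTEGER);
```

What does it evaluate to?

69

`start of month` rewinds 2039-03-21 to 2039-03-01.
9 days remain in December 2038 after the 22nd (31 − 22).
January 2039: 31 days.
February 2039: 28 days.
Then 1 day into March 2039.
Total: 9 + 31 + 28 + 1 = 69.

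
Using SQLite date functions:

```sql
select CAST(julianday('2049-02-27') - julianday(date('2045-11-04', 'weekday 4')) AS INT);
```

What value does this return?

1206

`weekday 4` advances to the next Thursday; 2045-11-04 is a Saturday, so it moves forward to 2045-11-09.
21 days remain in November 2045 after the 9th (30 − 9).
Full months from December 2045 through January 2049 contribute their day counts.
Then 27 days into February 2049.
Total: 21 + 31 + 31 + 28 + 31 + 30 + 31 + 30 + 31 + 31 + 30 + 31 + 30 + 31 + 31 + 28 + 31 + 30 + 31 + 30 + 31 + 31 + 30 + 31 + 30 + 31 + 31 + 29 + 31 + 30 + 31 + 30 + 31 + 31 + 30 + 31 + 30 + 31 + 31 + 27 = 1206.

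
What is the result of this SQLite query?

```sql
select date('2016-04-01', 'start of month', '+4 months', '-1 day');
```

`start of month` rewinds 2016-04-01 to 2016-04-01.
Adding +4 months to 2016-04-01 gives 2016-08-01.
Going back 1 day from 2016-08-01 reaches 2016-07-31 (last day of July, 31 days).

2016-07-31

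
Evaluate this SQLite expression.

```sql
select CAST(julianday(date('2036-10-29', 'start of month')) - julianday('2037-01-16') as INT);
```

-107

`start of month` rewinds 2036-10-29 to 2036-10-01.
30 days remain in October 2036 after the 1st (31 − 1).
November 2036: 30 days.
December 2036: 31 days.
Then 16 days into January 2037.
Total: 30 + 30 + 31 + 16 = 107.
The subtraction is earlier − later, so the result is −107 → -107.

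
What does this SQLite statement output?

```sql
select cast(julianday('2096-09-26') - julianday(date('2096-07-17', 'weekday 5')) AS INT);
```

`weekday 5` advances to the next Friday; 2096-07-17 is a Tuesday, so it moves forward to 2096-07-20.
11 days remain in July 2096 after the 20th (31 − 20).
August 2096: 31 days.
Then 26 days into September 2096.
Total: 11 + 31 + 26 = 68.

68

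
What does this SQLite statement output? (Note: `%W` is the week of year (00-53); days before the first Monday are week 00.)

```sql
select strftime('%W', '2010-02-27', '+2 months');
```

17

First apply '+2 months': 2010-02-27 → 2010-04-27.
2010-04-27 is a Tuesday. SQLite's %W counts Mondays since the year started; the result is 17.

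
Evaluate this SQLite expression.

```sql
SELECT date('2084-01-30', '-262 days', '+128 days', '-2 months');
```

2083-07-18

Applying '-262 days' to 2084-01-30: counting 262 days back gives 2083-05-13.
Applying '+128 days' to 2083-05-13: counting 128 days forward gives 2083-09-18.
Adding -2 months to 2083-09-18 gives 2083-07-18.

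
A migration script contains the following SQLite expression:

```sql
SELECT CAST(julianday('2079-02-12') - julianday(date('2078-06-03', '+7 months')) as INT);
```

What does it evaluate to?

40

Adding +7 months to 2078-06-03 gives 2079-01-03.
28 days remain in January 2079 after the 3rd (31 − 3).
Then 12 days into February 2079.
Total: 28 + 12 = 40.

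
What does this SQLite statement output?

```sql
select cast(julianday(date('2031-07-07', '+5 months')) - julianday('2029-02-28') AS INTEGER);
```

Adding +5 months to 2031-07-07 gives 2031-12-07.
0 days remain in February 2029 after the 28th (28 − 28).
Full months from March 2029 through November 2031 contribute their day counts.
Then 7 days into December 2031.
Total: 0 + 31 + 30 + 31 + 30 + 31 + 31 + 30 + 31 + 30 + 31 + 31 + 28 + 31 + 30 + 31 + 30 + 31 + 31 + 30 + 31 + 30 + 31 + 31 + 28 + 31 + 30 + 31 + 30 + 31 + 31 + 30 + 31 + 30 + 7 = 1012.

1012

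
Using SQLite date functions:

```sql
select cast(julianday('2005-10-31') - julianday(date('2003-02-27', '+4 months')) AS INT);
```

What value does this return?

857

Adding +4 months to 2003-02-27 gives 2003-06-27.
3 days remain in June 2003 after the 27th (30 − 27).
Full months from July 2003 through September 2005 contribute their day counts.
Then 31 days into October 2005.
Total: 3 + 31 + 31 + 30 + 31 + 30 + 31 + 31 + 29 + 31 + 30 + 31 + 30 + 31 + 31 + 30 + 31 + 30 + 31 + 31 + 28 + 31 + 30 + 31 + 30 + 31 + 31 + 30 + 31 = 857.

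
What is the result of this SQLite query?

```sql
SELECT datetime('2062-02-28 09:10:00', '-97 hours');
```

-97 hours from 2062-02-28 09:10:00 is 2062-02-24 08:10:00 (crosses midnight).

2062-02-24 08:10:00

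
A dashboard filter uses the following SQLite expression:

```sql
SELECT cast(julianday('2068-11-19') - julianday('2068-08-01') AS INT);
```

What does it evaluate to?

30 days remain in August 2068 after the 1st (31 − 1).
September 2068: 30 days.
October 2068: 31 days.
Then 19 days into November 2068.
Total: 30 + 30 + 31 + 19 = 110.

110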